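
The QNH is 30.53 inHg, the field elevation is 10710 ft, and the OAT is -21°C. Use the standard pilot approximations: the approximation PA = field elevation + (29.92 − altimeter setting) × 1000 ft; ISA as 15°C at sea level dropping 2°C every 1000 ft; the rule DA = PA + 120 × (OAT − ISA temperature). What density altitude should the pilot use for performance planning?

8204 ft

Pressure altitude = 10710 + (29.92 − 30.53) × 1000 = 10710 + (-610) = 10100 ft.
ISA temperature at 10100 ft = 15 − 2 × (10100/1000) = -5.2°C.
ISA deviation = -21 − (-5.2) = -15.8°C.
Density altitude = 10100 + 120 × (-15.8) = 8204 ft.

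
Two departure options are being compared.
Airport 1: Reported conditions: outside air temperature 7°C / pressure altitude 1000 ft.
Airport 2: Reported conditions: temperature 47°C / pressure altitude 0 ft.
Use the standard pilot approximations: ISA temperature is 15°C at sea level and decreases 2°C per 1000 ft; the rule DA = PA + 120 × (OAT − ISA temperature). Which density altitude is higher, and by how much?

Airport 2 by 3560 ft

Airport 1: ISA temp = 13°C, deviation -6°C, DA = 1000 + 120 × (-6) = 280 ft.
Airport 2: ISA temp = 15°C, deviation +32°C, DA = 0 + 120 × 32 = 3840 ft.
Airport 2 is higher by 3840 − 280 = 3560 ft.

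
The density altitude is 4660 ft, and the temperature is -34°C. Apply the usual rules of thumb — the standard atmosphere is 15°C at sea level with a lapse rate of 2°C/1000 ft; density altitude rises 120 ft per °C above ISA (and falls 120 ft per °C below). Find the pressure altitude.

8500 ft

DA = PA + 120 × (OAT − (15 − 2·PA/1000)) = PA + 120·OAT − 1800 + 0.24·PA = 1.24·PA + 120·OAT − 1800.
So 1.24·PA = 4660 − 120 × (-34) + 1800 = 10540.
PA = 10540 / 1.24 = 8500 ft.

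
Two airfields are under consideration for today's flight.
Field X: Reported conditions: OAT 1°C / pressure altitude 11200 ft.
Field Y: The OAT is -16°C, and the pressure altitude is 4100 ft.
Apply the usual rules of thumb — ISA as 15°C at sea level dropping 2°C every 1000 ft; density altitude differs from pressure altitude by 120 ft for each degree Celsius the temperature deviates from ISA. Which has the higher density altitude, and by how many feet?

Field X by 10844 ft

Field X: ISA temp = -7.4°C, deviation +8.4°C, DA = 11200 + 120 × 8.4 = 12208 ft.
Field Y: ISA temp = 6.8°C, deviation -22.8°C, DA = 4100 + 120 × (-22.8) = 1364 ft.
Field X is higher by 12208 − 1364 = 10844 ft.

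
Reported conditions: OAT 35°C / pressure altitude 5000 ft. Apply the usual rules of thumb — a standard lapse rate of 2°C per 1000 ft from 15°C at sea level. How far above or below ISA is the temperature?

ISA temperature at 5000 ft = 15 − 2 × (5000/1000) = 5°C.
Deviation = OAT − ISA = 35 − 5 = +30°C.

ISA+30°C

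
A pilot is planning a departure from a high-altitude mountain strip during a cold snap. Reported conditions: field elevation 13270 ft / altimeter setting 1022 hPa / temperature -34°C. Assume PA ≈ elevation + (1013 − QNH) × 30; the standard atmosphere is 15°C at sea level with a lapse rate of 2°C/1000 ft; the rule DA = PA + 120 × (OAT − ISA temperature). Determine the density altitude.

10240 ft

Pressure altitude = 13270 + (1013 − 1022) × 30 = 13270 + (-270) = 13000 ft.
ISA temperature at 13000 ft = 15 − 2 × (13000/1000) = -11°C.
ISA deviation = -34 − (-11) = -23°C.
Density altitude = 13000 + 120 × (-23) = 10240 ft.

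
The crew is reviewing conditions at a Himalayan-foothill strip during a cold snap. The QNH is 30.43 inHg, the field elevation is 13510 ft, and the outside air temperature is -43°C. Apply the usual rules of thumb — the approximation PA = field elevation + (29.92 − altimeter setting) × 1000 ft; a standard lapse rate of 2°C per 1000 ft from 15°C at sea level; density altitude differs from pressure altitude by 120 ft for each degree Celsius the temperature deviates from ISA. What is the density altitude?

9160 ft

Pressure altitude = 13510 + (29.92 − 30.43) × 1000 = 13510 + (-510) = 13000 ft.
ISA temperature at 13000 ft = 15 − 2 × (13000/1000) = -11°C.
ISA deviation = -43 − (-11) = -32°C.
Density altitude = 13000 + 120 × (-32) = 9160 ft.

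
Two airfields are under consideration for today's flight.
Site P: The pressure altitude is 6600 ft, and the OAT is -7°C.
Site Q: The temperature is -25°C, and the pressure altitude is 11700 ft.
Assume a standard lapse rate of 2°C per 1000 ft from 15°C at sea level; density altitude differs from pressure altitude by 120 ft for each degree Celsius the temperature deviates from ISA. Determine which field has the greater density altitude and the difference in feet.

Site Q by 4164 ft

Site P: ISA temp = 1.8°C, deviation -8.8°C, DA = 6600 + 120 × (-8.8) = 5544 ft.
Site Q: ISA temp = -8.4°C, deviation -16.6°C, DA = 11700 + 120 × (-16.6) = 9708 ft.
Site Q is higher by 9708 − 5544 = 4164 ft.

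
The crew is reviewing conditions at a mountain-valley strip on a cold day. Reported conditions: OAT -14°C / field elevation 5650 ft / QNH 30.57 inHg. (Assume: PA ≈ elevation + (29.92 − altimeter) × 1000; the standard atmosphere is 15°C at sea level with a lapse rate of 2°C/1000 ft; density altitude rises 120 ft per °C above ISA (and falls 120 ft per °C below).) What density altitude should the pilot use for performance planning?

Pressure altitude = 5650 + (29.92 − 30.57) × 1000 = 5650 + (-650) = 5000 ft.
ISA temperature at 5000 ft = 15 − 2 × (5000/1000) = 5°C.
ISA deviation = -14 − 5 = -19°C.
Density altitude = 5000 + 120 × (-19) = 2720 ft.

2720 ft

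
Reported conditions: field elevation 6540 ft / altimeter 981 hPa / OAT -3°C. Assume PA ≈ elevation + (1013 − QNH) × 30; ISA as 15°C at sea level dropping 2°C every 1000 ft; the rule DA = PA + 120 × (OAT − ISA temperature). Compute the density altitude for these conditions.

7140 ft

Pressure altitude = 6540 + (1013 − 981) × 30 = 6540 + (+960) = 7500 ft.
ISA temperature at 7500 ft = 15 − 2 × (7500/1000) = 0°C.
ISA deviation = -3 − 0 = -3°C.
Density altitude = 7500 + 120 × (-3) = 7140 ft.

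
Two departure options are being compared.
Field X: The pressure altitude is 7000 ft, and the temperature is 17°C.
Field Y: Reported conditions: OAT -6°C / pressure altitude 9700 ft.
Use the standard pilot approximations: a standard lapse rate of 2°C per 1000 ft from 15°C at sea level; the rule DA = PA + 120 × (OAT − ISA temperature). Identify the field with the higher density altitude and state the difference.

Field Y by 588 ft

Field X: ISA temp = 1°C, deviation +16°C, DA = 7000 + 120 × 16 = 8920 ft.
Field Y: ISA temp = -4.4°C, deviation -1.6°C, DA = 9700 + 120 × (-1.6) = 9508 ft.
Field Y is higher by 9508 − 8920 = 588 ft.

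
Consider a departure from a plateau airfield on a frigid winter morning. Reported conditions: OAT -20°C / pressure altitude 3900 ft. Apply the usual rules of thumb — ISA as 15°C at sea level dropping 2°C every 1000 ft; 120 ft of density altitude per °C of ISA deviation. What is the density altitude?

ISA temperature at 3900 ft = 15 − 2 × (3900/1000) = 7.2°C.
ISA deviation = -20 − 7.2 = -27.2°C.
Density altitude = 3900 + 120 × (-27.2) = 3900 + (-3264) = 636 ft.

636 ft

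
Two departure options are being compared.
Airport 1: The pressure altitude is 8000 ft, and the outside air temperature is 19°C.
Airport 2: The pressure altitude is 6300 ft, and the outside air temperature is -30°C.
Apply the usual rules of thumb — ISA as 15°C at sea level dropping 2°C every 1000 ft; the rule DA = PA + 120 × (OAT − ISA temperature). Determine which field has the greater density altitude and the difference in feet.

Airport 1 by 7988 ft

Airport 1: ISA temp = -1°C, deviation +20°C, DA = 8000 + 120 × 20 = 10400 ft.
Airport 2: ISA temp = 2.4°C, deviation -32.4°C, DA = 6300 + 120 × (-32.4) = 2412 ft.
Airport 1 is higher by 10400 − 2412 = 7988 ft.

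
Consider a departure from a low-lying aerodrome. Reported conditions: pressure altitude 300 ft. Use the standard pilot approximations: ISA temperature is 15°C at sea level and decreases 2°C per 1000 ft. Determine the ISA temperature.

ISA temperature = 15 − 2 × (300/1000) = 15 − 0.6 = 14.4°C.

14.4°C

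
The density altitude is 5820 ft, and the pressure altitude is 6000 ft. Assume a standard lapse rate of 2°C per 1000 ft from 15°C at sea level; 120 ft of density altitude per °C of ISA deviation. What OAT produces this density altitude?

1.5°C

Density altitude − pressure altitude = 5820 − 6000 = -180 ft.
At 120 ft/°C that is an ISA deviation of -180/120 = -1.5°C.
ISA temperature at 6000 ft = 15 − 2 × (6000/1000) = 3°C.
OAT = ISA + deviation = 3 + (-1.5) = 1.5°C.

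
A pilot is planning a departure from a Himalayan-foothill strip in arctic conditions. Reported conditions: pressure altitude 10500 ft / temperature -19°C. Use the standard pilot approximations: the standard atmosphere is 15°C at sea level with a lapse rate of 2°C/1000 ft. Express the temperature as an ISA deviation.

ISA-13°C

ISA temperature at 10500 ft = 15 − 2 × (10500/1000) = -6°C.
Deviation = OAT − ISA = -19 − (-6) = -13°C.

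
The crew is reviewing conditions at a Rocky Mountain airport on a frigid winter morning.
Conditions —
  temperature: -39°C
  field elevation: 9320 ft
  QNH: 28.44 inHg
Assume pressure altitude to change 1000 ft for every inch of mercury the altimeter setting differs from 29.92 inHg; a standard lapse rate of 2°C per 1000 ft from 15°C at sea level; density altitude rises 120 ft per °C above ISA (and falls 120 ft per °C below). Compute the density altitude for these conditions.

Pressure altitude = 9320 + (29.92 − 28.44) × 1000 = 9320 + (+1480) = 10800 ft.
ISA temperature at 10800 ft = 15 − 2 × (10800/1000) = -6.6°C.
ISA deviation = -39 − (-6.6) = -32.4°C.
Density altitude = 10800 + 120 × (-32.4) = 6912 ft.

6912 ft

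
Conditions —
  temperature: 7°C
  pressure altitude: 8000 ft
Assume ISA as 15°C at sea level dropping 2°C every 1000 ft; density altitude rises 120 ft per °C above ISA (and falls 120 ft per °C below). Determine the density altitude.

8960 ft

ISA temperature at 8000 ft = 15 − 2 × (8000/1000) = -1°C.
ISA deviation = 7 − (-1) = +8°C.
Density altitude = 8000 + 120 × (8) = 8000 + (+960) = 8960 ft.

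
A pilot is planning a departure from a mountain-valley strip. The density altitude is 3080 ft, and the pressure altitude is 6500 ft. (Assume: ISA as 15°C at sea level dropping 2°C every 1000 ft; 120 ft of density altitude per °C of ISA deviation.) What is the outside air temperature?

-26.5°C

Density altitude − pressure altitude = 3080 − 6500 = -3420 ft.
At 120 ft/°C that is an ISA deviation of -3420/120 = -28.5°C.
ISA temperature at 6500 ft = 15 − 2 × (6500/1000) = 2°C.
OAT = ISA + deviation = 2 + (-28.5) = -26.5°C.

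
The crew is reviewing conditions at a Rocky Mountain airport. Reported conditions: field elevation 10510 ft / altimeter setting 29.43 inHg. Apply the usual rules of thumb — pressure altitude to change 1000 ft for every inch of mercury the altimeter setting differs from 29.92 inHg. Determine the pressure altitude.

11000 ft

Pressure correction = (29.92 − 29.43) × 1000 = +490 ft.
Pressure altitude = 10510 + (+490) = 11000 ft.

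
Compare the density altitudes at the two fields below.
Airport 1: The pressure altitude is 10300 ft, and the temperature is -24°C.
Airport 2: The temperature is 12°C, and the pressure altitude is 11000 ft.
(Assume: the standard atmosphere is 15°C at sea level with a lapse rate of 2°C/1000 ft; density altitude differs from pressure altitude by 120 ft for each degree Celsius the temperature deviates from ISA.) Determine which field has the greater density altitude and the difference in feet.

Airport 1: ISA temp = -5.6°C, deviation -18.4°C, DA = 10300 + 120 × (-18.4) = 8092 ft.
Airport 2: ISA temp = -7°C, deviation +19°C, DA = 11000 + 120 × 19 = 13280 ft.
Airport 2 is higher by 13280 − 8092 = 5188 ft.

Airport 2 by 5188 ft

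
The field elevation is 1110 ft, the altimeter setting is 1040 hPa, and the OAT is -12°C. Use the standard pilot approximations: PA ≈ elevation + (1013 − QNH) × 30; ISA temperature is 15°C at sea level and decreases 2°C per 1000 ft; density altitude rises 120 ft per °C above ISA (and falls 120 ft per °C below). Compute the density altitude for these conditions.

Pressure altitude = 1110 + (1013 − 1040) × 30 = 1110 + (-810) = 300 ft.
ISA temperature at 300 ft = 15 − 2 × (300/1000) = 14.4°C.
ISA deviation = -12 − 14.4 = -26.4°C.
Density altitude = 300 + 120 × (-26.4) = -2868 ft.

-2868 ft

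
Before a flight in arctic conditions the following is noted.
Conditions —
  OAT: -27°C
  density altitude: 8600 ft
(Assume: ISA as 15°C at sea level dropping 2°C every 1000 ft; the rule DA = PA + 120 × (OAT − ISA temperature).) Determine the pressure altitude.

DA = PA + 120 × (OAT − (15 − 2·PA/1000)) = PA + 120·OAT − 1800 + 0.24·PA = 1.24·PA + 120·OAT − 1800.
So 1.24·PA = 8600 − 120 × (-27) + 1800 = 13640.
PA = 13640 / 1.24 = 11000 ft.

11000 ft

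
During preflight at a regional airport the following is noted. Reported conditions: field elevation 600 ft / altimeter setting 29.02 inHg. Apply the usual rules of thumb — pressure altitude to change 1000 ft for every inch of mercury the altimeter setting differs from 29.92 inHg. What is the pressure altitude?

1500 ft

Pressure correction = (29.92 − 29.02) × 1000 = +900 ft.
Pressure altitude = 600 + (+900) = 1500 ft.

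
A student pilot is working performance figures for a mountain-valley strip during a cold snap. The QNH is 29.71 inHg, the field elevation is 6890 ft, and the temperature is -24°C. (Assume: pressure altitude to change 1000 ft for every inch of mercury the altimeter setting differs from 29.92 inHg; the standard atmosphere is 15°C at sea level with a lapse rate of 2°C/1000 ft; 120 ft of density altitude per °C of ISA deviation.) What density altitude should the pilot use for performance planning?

4124 ft

Pressure altitude = 6890 + (29.92 − 29.71) × 1000 = 6890 + (+210) = 7100 ft.
ISA temperature at 7100 ft = 15 − 2 × (7100/1000) = 0.8°C.
ISA deviation = -24 − 0.8 = -24.8°C.
Density altitude = 7100 + 120 × (-24.8) = 4124 ft.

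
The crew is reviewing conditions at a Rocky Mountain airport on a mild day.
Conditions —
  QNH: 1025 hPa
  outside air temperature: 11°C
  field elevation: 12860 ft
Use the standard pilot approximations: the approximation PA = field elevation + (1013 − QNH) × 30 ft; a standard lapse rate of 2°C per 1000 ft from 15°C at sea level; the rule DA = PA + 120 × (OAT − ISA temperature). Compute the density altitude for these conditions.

15020 ft

Pressure altitude = 12860 + (1013 − 1025) × 30 = 12860 + (-360) = 12500 ft.
ISA temperature at 12500 ft = 15 − 2 × (12500/1000) = -10°C.
ISA deviation = 11 − (-10) = +21°C.
Density altitude = 12500 + 120 × (21) = 15020 ft.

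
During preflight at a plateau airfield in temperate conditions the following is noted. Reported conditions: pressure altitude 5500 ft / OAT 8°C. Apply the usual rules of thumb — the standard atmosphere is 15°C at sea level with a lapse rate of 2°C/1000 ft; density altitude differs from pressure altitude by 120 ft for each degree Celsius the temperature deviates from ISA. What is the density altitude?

ISA temperature at 5500 ft = 15 − 2 × (5500/1000) = 4°C.
ISA deviation = 8 − 4 = +4°C.
Density altitude = 5500 + 120 × (4) = 5500 + (+480) = 5980 ft.

5980 ft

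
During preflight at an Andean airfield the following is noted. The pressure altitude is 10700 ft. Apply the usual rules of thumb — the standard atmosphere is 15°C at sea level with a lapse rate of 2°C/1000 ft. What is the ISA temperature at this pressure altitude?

-6.4°C

ISA temperature = 15 − 2 × (10700/1000) = 15 − 21.4 = -6.4°C.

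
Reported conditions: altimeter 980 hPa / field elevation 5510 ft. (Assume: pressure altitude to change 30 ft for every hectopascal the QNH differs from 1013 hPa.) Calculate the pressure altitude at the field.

6500 ft

Pressure correction = (1013 − 980) × 30 = +990 ft.
Pressure altitude = 5510 + (+990) = 6500 ft.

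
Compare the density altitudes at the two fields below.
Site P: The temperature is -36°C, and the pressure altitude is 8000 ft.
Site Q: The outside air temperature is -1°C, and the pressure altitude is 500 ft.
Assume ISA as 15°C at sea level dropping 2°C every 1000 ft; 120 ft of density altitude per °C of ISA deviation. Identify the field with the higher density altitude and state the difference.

Site P by 5100 ft

Site P: ISA temp = -1°C, deviation -35°C, DA = 8000 + 120 × (-35) = 3800 ft.
Site Q: ISA temp = 14°C, deviation -15°C, DA = 500 + 120 × (-15) = -1300 ft.
Site P is higher by 3800 − (-1300) = 5100 ft.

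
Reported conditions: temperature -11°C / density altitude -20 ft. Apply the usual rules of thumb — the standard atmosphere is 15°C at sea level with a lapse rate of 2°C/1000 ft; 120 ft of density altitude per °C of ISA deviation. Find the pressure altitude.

2500 ft

DA = PA + 120 × (OAT − (15 − 2·PA/1000)) = PA + 120·OAT − 1800 + 0.24·PA = 1.24·PA + 120·OAT − 1800.
So 1.24·PA = -20 − 120 × (-11) + 1800 = 3100.
PA = 3100 / 1.24 = 2500 ft.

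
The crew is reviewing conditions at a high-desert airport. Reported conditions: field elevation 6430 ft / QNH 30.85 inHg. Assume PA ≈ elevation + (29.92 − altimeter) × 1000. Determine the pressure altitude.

Pressure correction = (29.92 − 30.85) × 1000 = -930 ft.
Pressure altitude = 6430 + (-930) = 5500 ft.

5500 ft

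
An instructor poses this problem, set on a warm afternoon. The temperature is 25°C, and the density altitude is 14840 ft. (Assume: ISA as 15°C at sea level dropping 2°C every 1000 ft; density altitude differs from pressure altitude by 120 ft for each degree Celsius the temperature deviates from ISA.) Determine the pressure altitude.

DA = PA + 120 × (OAT − (15 − 2·PA/1000)) = PA + 120·OAT − 1800 + 0.24·PA = 1.24·PA + 120·OAT − 1800.
So 1.24·PA = 14840 − 120 × 25 + 1800 = 13640.
PA = 13640 / 1.24 = 11000 ft.

11000 ft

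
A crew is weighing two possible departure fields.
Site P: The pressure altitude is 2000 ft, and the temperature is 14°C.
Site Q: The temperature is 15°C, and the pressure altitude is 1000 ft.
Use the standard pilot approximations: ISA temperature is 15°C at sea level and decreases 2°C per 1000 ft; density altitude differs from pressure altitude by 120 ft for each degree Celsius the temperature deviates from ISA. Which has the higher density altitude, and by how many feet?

Site P by 1120 ft

Site P: ISA temp = 11°C, deviation +3°C, DA = 2000 + 120 × 3 = 2360 ft.
Site Q: ISA temp = 13°C, deviation +2°C, DA = 1000 + 120 × 2 = 1240 ft.
Site P is higher by 2360 − 1240 = 1120 ft.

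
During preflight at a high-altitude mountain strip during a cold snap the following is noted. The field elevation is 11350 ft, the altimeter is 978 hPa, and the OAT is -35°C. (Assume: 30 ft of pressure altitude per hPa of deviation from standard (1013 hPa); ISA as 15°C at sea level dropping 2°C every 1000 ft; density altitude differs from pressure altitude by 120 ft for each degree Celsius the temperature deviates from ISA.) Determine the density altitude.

Pressure altitude = 11350 + (1013 − 978) × 30 = 11350 + (+1050) = 12400 ft.
ISA temperature at 12400 ft = 15 − 2 × (12400/1000) = -9.8°C.
ISA deviation = -35 − (-9.8) = -25.2°C.
Density altitude = 12400 + 120 × (-25.2) = 9376 ft.

9376 ft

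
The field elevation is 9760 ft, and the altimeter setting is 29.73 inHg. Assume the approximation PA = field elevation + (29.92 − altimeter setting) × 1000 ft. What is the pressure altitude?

Pressure correction = (29.92 − 29.73) × 1000 = +190 ft.
Pressure altitude = 9760 + (+190) = 9950 ft.

9950 ft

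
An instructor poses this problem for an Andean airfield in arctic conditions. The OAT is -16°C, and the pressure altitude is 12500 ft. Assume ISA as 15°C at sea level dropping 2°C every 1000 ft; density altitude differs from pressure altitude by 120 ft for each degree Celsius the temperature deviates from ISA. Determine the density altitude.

11780 ft

ISA temperature at 12500 ft = 15 − 2 × (12500/1000) = -10°C.
ISA deviation = -16 − (-10) = -6°C.
Density altitude = 12500 + 120 × (-6) = 12500 + (-720) = 11780 ft.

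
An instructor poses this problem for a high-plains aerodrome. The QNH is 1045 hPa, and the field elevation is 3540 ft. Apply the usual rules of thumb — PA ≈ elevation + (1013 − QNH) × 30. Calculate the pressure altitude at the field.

Pressure correction = (1013 − 1045) × 30 = -960 ft.
Pressure altitude = 3540 + (-960) = 2580 ft.

2580 ft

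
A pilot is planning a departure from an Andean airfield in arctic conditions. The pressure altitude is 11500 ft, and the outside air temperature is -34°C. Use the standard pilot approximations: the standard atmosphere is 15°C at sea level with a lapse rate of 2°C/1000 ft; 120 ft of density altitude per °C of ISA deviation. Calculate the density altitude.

ISA temperature at 11500 ft = 15 − 2 × (11500/1000) = -8°C.
ISA deviation = -34 − (-8) = -26°C.
Density altitude = 11500 + 120 × (-26) = 11500 + (-3120) = 8380 ft.

8380 ft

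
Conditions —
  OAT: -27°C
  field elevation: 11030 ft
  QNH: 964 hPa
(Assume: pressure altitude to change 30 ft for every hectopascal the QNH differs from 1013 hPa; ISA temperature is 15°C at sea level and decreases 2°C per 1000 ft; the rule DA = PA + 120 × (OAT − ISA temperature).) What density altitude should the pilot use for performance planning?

Pressure altitude = 11030 + (1013 − 964) × 30 = 11030 + (+1470) = 12500 ft.
ISA temperature at 12500 ft = 15 − 2 × (12500/1000) = -10°C.
ISA deviation = -27 − (-10) = -17°C.
Density altitude = 12500 + 120 × (-17) = 10460 ft.

10460 ft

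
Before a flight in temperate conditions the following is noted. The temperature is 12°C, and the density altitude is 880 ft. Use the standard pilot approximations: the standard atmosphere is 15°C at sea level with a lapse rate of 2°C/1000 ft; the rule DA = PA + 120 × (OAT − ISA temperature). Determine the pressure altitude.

1000 ft

DA = PA + 120 × (OAT − (15 − 2·PA/1000)) = PA + 120·OAT − 1800 + 0.24·PA = 1.24·PA + 120·OAT − 1800.
So 1.24·PA = 880 − 120 × 12 + 1800 = 1240.
PA = 1240 / 1.24 = 1000 ft.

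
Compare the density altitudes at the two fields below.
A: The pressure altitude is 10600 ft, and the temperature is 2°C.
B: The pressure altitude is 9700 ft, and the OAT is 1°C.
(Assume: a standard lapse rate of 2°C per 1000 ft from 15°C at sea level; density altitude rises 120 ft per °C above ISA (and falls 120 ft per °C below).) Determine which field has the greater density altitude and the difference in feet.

A: ISA temp = -6.2°C, deviation +8.2°C, DA = 10600 + 120 × 8.2 = 11584 ft.
B: ISA temp = -4.4°C, deviation +5.4°C, DA = 9700 + 120 × 5.4 = 10348 ft.
A is higher by 11584 − 10348 = 1236 ft.

A by 1236 ft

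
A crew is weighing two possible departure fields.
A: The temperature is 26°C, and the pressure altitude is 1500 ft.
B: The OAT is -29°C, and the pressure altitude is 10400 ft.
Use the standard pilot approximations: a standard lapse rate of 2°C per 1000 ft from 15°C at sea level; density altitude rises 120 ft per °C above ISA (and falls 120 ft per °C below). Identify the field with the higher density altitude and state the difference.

B by 4436 ft

A: ISA temp = 12°C, deviation +14°C, DA = 1500 + 120 × 14 = 3180 ft.
B: ISA temp = -5.8°C, deviation -23.2°C, DA = 10400 + 120 × (-23.2) = 7616 ft.
B is higher by 7616 − 3180 = 4436 ft.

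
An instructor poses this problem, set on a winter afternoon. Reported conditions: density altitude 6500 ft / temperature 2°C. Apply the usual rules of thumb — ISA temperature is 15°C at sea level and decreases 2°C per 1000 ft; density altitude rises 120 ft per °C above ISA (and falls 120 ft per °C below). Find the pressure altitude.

DA = PA + 120 × (OAT − (15 − 2·PA/1000)) = PA + 120·OAT − 1800 + 0.24·PA = 1.24·PA + 120·OAT − 1800.
So 1.24·PA = 6500 − 120 × 2 + 1800 = 8060.
PA = 8060 / 1.24 = 6500 ft.

6500 ft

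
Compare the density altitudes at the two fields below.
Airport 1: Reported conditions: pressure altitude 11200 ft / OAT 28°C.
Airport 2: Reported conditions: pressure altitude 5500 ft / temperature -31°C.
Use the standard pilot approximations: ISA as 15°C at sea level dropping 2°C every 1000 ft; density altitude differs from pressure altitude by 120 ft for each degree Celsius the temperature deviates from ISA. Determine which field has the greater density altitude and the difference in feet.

Airport 1 by 14148 ft

Airport 1: ISA temp = -7.4°C, deviation +35.4°C, DA = 11200 + 120 × 35.4 = 15448 ft.
Airport 2: ISA temp = 4°C, deviation -35°C, DA = 5500 + 120 × (-35) = 1300 ft.
Airport 1 is higher by 15448 − 1300 = 14148 ft.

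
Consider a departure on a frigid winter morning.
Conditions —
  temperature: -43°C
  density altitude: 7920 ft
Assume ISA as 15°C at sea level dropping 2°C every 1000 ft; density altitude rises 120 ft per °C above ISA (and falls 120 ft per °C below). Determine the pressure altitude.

12000 ft

DA = PA + 120 × (OAT − (15 − 2·PA/1000)) = PA + 120·OAT − 1800 + 0.24·PA = 1.24·PA + 120·OAT − 1800.
So 1.24·PA = 7920 − 120 × (-43) + 1800 = 14880.
PA = 14880 / 1.24 = 12000 ft.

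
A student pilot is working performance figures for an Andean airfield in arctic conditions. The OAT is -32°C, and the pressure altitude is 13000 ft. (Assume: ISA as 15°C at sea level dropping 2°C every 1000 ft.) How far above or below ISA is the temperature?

ISA-21°C

ISA temperature at 13000 ft = 15 − 2 × (13000/1000) = -11°C.
Deviation = OAT − ISA = -32 − (-11) = -21°C.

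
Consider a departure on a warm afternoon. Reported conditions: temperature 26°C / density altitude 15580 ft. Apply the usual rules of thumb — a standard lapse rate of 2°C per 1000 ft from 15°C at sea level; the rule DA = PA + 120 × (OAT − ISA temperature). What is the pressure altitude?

DA = PA + 120 × (OAT − (15 − 2·PA/1000)) = PA + 120·OAT − 1800 + 0.24·PA = 1.24·PA + 120·OAT − 1800.
So 1.24·PA = 15580 − 120 × 26 + 1800 = 14260.
PA = 14260 / 1.24 = 11500 ft.

11500 ft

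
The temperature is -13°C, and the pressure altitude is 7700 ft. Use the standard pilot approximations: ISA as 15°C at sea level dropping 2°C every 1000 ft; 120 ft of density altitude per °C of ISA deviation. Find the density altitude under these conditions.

6188 ft

ISA temperature at 7700 ft = 15 − 2 × (7700/1000) = -0.4°C.
ISA deviation = -13 − (-0.4) = -12.6°C.
Density altitude = 7700 + 120 × (-12.6) = 7700 + (-1512) = 6188 ft.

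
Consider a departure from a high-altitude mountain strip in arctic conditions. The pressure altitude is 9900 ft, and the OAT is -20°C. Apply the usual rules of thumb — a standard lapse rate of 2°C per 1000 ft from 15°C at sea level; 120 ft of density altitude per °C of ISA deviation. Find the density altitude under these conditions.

8076 ft

ISA temperature at 9900 ft = 15 − 2 × (9900/1000) = -4.8°C.
ISA deviation = -20 − (-4.8) = -15.2°C.
Density altitude = 9900 + 120 × (-15.2) = 9900 + (-1824) = 8076 ft.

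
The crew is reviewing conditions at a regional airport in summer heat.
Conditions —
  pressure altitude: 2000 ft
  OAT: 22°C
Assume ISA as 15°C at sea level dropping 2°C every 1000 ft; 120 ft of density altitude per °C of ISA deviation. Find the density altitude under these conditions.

3320 ft

ISA temperature at 2000 ft = 15 − 2 × (2000/1000) = 11°C.
ISA deviation = 22 − 11 = +11°C.
Density altitude = 2000 + 120 × (11) = 2000 + (+1320) = 3320 ft.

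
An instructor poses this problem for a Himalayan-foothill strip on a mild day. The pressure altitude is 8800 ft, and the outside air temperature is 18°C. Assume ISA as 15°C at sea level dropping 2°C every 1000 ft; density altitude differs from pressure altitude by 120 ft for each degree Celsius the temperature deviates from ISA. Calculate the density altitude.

ISA temperature at 8800 ft = 15 − 2 × (8800/1000) = -2.6°C.
ISA deviation = 18 − (-2.6) = +20.6°C.
Density altitude = 8800 + 120 × (20.6) = 8800 + (+2472) = 11272 ft.

11272 ft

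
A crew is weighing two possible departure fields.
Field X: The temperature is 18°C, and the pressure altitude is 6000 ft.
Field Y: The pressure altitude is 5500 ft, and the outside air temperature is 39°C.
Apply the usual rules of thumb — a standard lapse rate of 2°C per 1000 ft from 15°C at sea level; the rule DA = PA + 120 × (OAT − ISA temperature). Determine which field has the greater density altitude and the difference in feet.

Field X: ISA temp = 3°C, deviation +15°C, DA = 6000 + 120 × 15 = 7800 ft.
Field Y: ISA temp = 4°C, deviation +35°C, DA = 5500 + 120 × 35 = 9700 ft.
Field Y is higher by 9700 − 7800 = 1900 ft.

Field Y by 1900 ft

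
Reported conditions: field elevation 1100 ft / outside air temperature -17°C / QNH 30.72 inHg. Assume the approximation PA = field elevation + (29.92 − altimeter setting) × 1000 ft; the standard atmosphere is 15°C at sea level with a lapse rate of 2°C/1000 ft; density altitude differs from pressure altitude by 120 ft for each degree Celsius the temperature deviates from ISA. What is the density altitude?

-3468 ft

Pressure altitude = 1100 + (29.92 − 30.72) × 1000 = 1100 + (-800) = 300 ft.
ISA temperature at 300 ft = 15 − 2 × (300/1000) = 14.4°C.
ISA deviation = -17 − 14.4 = -31.4°C.
Density altitude = 300 + 120 × (-31.4) = -3468 ft.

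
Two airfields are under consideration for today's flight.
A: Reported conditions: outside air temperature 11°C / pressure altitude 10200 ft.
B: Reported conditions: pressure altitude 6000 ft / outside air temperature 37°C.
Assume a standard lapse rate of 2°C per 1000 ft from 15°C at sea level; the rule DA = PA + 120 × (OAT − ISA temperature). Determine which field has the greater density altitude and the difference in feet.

A by 2088 ft

A: ISA temp = -5.4°C, deviation +16.4°C, DA = 10200 + 120 × 16.4 = 12168 ft.
B: ISA temp = 3°C, deviation +34°C, DA = 6000 + 120 × 34 = 10080 ft.
A is higher by 12168 − 10080 = 2088 ft.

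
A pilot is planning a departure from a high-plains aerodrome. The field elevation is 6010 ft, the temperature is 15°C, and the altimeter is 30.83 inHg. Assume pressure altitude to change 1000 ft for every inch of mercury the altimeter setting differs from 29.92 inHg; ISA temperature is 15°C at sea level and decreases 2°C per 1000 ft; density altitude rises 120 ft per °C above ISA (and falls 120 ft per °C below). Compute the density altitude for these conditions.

Pressure altitude = 6010 + (29.92 − 30.83) × 1000 = 6010 + (-910) = 5100 ft.
ISA temperature at 5100 ft = 15 − 2 × (5100/1000) = 4.8°C.
ISA deviation = 15 − 4.8 = +10.2°C.
Density altitude = 5100 + 120 × (10.2) = 6324 ft.

6324 ft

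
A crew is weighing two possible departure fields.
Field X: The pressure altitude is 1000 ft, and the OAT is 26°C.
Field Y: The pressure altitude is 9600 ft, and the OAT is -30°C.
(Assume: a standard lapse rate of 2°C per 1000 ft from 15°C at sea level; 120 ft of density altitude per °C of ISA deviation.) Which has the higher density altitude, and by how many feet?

Field Y by 3944 ft

Field X: ISA temp = 13°C, deviation +13°C, DA = 1000 + 120 × 13 = 2560 ft.
Field Y: ISA temp = -4.2°C, deviation -25.8°C, DA = 9600 + 120 × (-25.8) = 6504 ft.
Field Y is higher by 6504 − 2560 = 3944 ft.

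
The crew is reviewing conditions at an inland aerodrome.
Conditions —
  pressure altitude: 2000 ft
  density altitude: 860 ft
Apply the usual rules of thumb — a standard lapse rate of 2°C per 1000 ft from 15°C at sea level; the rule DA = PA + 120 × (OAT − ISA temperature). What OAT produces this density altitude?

Density altitude − pressure altitude = 860 − 2000 = -1140 ft.
At 120 ft/°C that is an ISA deviation of -1140/120 = -9.5°C.
ISA temperature at 2000 ft = 15 − 2 × (2000/1000) = 11°C.
OAT = ISA + deviation = 11 + (-9.5) = 1.5°C.

1.5°C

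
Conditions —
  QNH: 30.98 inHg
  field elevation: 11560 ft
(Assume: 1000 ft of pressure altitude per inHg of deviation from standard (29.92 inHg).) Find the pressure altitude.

10500 ft

Pressure correction = (29.92 − 30.98) × 1000 = -1060 ft.
Pressure altitude = 11560 + (-1060) = 10500 ft.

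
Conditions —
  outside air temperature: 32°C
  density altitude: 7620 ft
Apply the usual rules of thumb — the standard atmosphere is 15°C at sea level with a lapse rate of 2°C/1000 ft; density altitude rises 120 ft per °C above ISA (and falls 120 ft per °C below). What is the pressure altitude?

DA = PA + 120 × (OAT − (15 − 2·PA/1000)) = PA + 120·OAT − 1800 + 0.24·PA = 1.24·PA + 120·OAT − 1800.
So 1.24·PA = 7620 − 120 × 32 + 1800 = 5580.
PA = 5580 / 1.24 = 4500 ft.

4500 ft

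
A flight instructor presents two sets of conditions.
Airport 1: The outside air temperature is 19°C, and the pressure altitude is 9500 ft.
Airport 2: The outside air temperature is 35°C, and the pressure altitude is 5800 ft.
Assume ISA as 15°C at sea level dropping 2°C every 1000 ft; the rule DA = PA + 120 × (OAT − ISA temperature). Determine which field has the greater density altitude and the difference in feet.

Airport 1 by 2668 ft

Airport 1: ISA temp = -4°C, deviation +23°C, DA = 9500 + 120 × 23 = 12260 ft.
Airport 2: ISA temp = 3.4°C, deviation +31.6°C, DA = 5800 + 120 × 31.6 = 9592 ft.
Airport 1 is higher by 12260 − 9592 = 2668 ft.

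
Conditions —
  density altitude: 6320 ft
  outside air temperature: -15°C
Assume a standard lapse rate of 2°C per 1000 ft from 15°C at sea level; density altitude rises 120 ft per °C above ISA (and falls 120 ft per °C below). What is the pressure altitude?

DA = PA + 120 × (OAT − (15 − 2·PA/1000)) = PA + 120·OAT − 1800 + 0.24·PA = 1.24·PA + 120·OAT − 1800.
So 1.24·PA = 6320 − 120 × (-15) + 1800 = 9920.
PA = 9920 / 1.24 = 8000 ft.

8000 ft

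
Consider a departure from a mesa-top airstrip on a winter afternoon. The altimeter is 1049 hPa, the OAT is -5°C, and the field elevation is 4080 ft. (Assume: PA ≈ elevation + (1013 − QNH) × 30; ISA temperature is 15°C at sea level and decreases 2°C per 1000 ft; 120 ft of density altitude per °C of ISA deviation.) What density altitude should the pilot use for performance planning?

1320 ft

Pressure altitude = 4080 + (1013 − 1049) × 30 = 4080 + (-1080) = 3000 ft.
ISA temperature at 3000 ft = 15 − 2 × (3000/1000) = 9°C.
ISA deviation = -5 − 9 = -14°C.
Density altitude = 3000 + 120 × (-14) = 1320 ft.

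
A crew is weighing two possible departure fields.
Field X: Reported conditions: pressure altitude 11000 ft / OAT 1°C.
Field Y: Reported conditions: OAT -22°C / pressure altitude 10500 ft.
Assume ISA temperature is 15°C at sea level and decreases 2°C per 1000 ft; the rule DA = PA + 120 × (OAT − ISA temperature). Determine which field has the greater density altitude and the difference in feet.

Field X by 3380 ft

Field X: ISA temp = -7°C, deviation +8°C, DA = 11000 + 120 × 8 = 11960 ft.
Field Y: ISA temp = -6°C, deviation -16°C, DA = 10500 + 120 × (-16) = 8580 ft.
Field X is higher by 11960 − 8580 = 3380 ft.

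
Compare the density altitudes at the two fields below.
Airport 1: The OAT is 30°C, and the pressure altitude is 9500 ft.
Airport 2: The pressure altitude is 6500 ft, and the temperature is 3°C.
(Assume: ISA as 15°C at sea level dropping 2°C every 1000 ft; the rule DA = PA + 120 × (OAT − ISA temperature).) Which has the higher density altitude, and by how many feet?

Airport 1: ISA temp = -4°C, deviation +34°C, DA = 9500 + 120 × 34 = 13580 ft.
Airport 2: ISA temp = 2°C, deviation +1°C, DA = 6500 + 120 × 1 = 6620 ft.
Airport 1 is higher by 13580 − 6620 = 6960 ft.

Airport 1 by 6960 ft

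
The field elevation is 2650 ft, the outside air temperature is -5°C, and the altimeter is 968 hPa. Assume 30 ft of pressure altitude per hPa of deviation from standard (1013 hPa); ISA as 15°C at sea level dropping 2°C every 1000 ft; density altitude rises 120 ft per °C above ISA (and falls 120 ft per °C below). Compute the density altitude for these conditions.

Pressure altitude = 2650 + (1013 − 968) × 30 = 2650 + (+1350) = 4000 ft.
ISA temperature at 4000 ft = 15 − 2 × (4000/1000) = 7°C.
ISA deviation = -5 − 7 = -12°C.
Density altitude = 4000 + 120 × (-12) = 2560 ft.

2560 ft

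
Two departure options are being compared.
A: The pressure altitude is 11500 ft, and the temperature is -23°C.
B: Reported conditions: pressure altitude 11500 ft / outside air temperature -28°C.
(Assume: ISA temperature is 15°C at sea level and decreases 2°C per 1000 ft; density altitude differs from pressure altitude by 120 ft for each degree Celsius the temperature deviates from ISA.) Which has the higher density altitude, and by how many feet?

A by 600 ft

A: ISA temp = -8°C, deviation -15°C, DA = 11500 + 120 × (-15) = 9700 ft.
B: ISA temp = -8°C, deviation -20°C, DA = 11500 + 120 × (-20) = 9100 ft.
A is higher by 9700 − 9100 = 600 ft.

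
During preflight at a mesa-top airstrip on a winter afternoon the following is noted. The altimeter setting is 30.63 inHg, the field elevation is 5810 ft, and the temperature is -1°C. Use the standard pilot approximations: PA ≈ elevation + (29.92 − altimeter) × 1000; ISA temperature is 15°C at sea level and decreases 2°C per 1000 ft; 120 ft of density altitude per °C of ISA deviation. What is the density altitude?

4404 ft

Pressure altitude = 5810 + (29.92 − 30.63) × 1000 = 5810 + (-710) = 5100 ft.
ISA temperature at 5100 ft = 15 − 2 × (5100/1000) = 4.8°C.
ISA deviation = -1 − 4.8 = -5.8°C.
Density altitude = 5100 + 120 × (-5.8) = 4404 ft.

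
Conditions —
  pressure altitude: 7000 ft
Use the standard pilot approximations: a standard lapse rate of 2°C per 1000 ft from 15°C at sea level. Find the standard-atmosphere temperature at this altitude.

ISA temperature = 15 − 2 × (7000/1000) = 15 − 14 = 1°C.

1°C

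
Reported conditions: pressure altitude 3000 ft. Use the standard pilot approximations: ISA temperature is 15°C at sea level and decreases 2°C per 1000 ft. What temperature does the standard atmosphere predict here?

ISA temperature = 15 − 2 × (3000/1000) = 15 − 6 = 9°C.

9°C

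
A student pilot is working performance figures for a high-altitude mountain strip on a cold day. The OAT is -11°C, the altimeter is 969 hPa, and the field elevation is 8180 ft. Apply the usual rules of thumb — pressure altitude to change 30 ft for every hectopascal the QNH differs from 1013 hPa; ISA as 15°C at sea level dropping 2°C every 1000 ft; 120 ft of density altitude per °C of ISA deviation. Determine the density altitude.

8660 ft

Pressure altitude = 8180 + (1013 − 969) × 30 = 8180 + (+1320) = 9500 ft.
ISA temperature at 9500 ft = 15 − 2 × (9500/1000) = -4°C.
ISA deviation = -11 − (-4) = -7°C.
Density altitude = 9500 + 120 × (-7) = 8660 ft.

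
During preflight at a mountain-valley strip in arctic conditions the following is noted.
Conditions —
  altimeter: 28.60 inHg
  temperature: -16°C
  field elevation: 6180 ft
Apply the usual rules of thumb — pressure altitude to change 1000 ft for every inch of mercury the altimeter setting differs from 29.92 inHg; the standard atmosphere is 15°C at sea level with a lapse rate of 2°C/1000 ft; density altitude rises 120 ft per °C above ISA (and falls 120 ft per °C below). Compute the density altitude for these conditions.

5580 ft

Pressure altitude = 6180 + (29.92 − 28.60) × 1000 = 6180 + (+1320) = 7500 ft.
ISA temperature at 7500 ft = 15 − 2 × (7500/1000) = 0°C.
ISA deviation = -16 − 0 = -16°C.
Density altitude = 7500 + 120 × (-16) = 5580 ft.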